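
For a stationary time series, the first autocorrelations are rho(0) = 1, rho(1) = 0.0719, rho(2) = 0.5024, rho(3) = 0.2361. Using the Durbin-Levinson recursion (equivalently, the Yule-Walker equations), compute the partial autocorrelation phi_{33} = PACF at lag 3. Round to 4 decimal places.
\phi_{33} = 0.2440

The PACF at lag k is phi_{kk}, the last component of the solution
to the Yule-Walker system G_k phi = r_k where
  (G_k)_{ij} = rho(|i - j|), (r_k)_i = rho(i), i,j = 1..k.
Equivalently, Durbin-Levinson gives phi_{kk} iteratively:
  phi_{11} = rho(1)
  phi_{kk} = [rho(k) - sum_{j=1..k-1} phi_{k-1,j} rho(k-j)]
            / [1 - sum_{j=1..k-1} phi_{k-1,j} rho(j)],
  phi_{k,j} = phi_{k-1,j} - phi_{kk} phi_{k-1,k-j},  j = 1..k-1.
Step k = 1:
  phi_11 = rho(1) = 0.0719.
Step k = 2:
  phi_22 = [rho(2) - phi_11 rho(1)] / [1 - phi_11 rho(1)] = [0.5024 - (0.0719)(0.0719)] / [1 - (0.0719)(0.0719)]
         = 0.49723039 / 0.99483039 = 0.499814.
  Update: phi_21 = phi_11 - phi_22 phi_11 = 0.0719 - (0.499814)(0.0719) = 0.035963.
Step k = 3:
  phi_33 = [rho(3) - phi_21 rho(2) - phi_22 rho(1)] / [1 - phi_21 rho(1) - phi_22 rho(2)]
    numerator   = 0.2361 - (0.035963)(0.5024) - (0.499814)(0.0719) = 0.18209537
    denominator = 1 - (0.035963)(0.0719) - (0.499814)(0.5024) = 0.74630756
  phi_33 = 0.18209537 / 0.74630756 = 0.244.
Therefore phi_{33} = 0.2440.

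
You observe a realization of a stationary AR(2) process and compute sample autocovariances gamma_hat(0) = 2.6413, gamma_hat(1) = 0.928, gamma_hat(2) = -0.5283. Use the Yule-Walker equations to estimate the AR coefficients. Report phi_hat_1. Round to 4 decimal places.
\hat\phi_{1} = 0.4810

The Yule-Walker equations for an AR(p) process read, in matrix form,
  Gamma_p phi = r_p,   with   (Gamma_p)_{ij} = gamma(|i - j|),
                       (r_p)_i = gamma(i),   i,j = 1..p.
Substitute the sample gammas (Toeplitz matrix and right-hand side of size 2):
  Gamma_p = [[2.6413, 0.928], [0.928, 2.6413]]
  r_p     = [0.928, -0.5283]
Written out:
  2.6413 phi_1 + 0.928 phi_2 = 0.928
  0.928 phi_1 + 2.6413 phi_2 = -0.5283
Solve by Cramer's rule:
  det = gamma(0)^2 - gamma(1)^2 = (2.6413)^2 - (0.928)^2 = 6.97646569 - 0.861184 = 6.11528169
  phi_hat_1 = [gamma(1) gamma(0) - gamma(1) gamma(2)] / det = [(0.928)(2.6413) - (0.928)(-0.5283)] / 6.11528169 = 2.9413888 / 6.11528169 = 0.481
  phi_hat_2 = [gamma(0) gamma(2) - gamma(1)^2] / det = [(2.6413)(-0.5283) - (0.928)^2] / 6.11528169 = -2.25658279 / 6.11528169 = -0.369
So phi_hat = [0.4810, -0.3690].
Therefore phi_hat_1 = 0.4810.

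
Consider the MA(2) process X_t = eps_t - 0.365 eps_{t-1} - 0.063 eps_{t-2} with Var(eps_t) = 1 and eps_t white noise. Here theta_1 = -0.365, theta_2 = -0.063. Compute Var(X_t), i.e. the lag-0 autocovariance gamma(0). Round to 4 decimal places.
\gamma(0) = 1.1372

For an MA(q) process X_t = eps_t + sum_i theta_i eps_{t-i} with
Var(eps_t) = sigma^2, the variance is
  gamma(0) = sigma^2 * (1 + sum_i theta_i^2).
  sum_i theta_i^2 = (-0.365)^2 + (-0.063)^2 = 0.133225 + 0.003969 = 0.137194.
  gamma(0) = 1 * (1 + 0.137194) = 1 * 1.137194 = 1.137194, which rounds to 1.1372.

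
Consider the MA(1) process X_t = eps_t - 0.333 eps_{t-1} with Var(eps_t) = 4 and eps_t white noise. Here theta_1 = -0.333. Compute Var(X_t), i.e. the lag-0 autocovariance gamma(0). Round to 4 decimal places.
\gamma(0) = 4.4436

For an MA(q) process X_t = eps_t + sum_i theta_i eps_{t-i} with
Var(eps_t) = sigma^2, the variance is
  gamma(0) = sigma^2 * (1 + sum_i theta_i^2).
  sum_i theta_i^2 = (-0.333)^2 = 0.110889.
  gamma(0) = 4 * (1 + 0.110889) = 4 * 1.110889 = 4.443556, which rounds to 4.4436.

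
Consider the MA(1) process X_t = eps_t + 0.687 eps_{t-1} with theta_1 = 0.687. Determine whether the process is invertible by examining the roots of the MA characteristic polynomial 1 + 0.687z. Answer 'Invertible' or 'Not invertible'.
\text{Invertible}

The MA(q) characteristic polynomial is P(z) = 1 + 0.687z.
Invertibility requires all roots to lie outside the unit circle, i.e. |z| > 1 for every root.
This is linear in z: 1 + (0.687) z = 0  =>  z = -1/(0.687) = -1.455604,  |z| = 1.455604.
Moduli of all roots: 1.4556.
All moduli strictly greater than 1? Yes.
Verdict: Invertible.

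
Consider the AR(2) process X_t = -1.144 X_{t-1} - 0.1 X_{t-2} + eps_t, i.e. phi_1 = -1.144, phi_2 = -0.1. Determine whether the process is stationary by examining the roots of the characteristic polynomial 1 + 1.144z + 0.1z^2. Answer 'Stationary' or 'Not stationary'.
\text{Not stationary}

The AR(p) characteristic polynomial is P(z) = 1 + 1.144z + 0.1z^2.
Stationarity requires all roots to lie outside the unit circle, i.e. |z| > 1 for every root.
Set 1 + (1.144) z + (0.1) z^2 = 0, i.e. a z^2 + b z + c = 0 with a = 0.1, b = 1.144, c = 1.
Discriminant D = b^2 - 4ac = (1.144)^2 - 4*(0.1)*1 = 1.308736 - (0.4) = 0.908736.
D >= 0, so the roots are real: z = (-b +/- sqrt(D)) / (2a) = (-1.144 +/- 0.953276) / (0.2).
  z_1 = (-1.144 + 0.953276) / (0.2) = -0.9536,   |z_1| = 0.9536.
  z_2 = (-1.144 - 0.953276) / (0.2) = -10.4864,   |z_2| = 10.4864.
Moduli of all roots: 0.9536, 10.4864.
All moduli strictly greater than 1? No.
Verdict: Not stationary.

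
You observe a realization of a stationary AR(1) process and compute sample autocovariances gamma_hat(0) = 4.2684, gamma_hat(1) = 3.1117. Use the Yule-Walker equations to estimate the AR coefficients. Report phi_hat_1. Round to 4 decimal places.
\hat\phi_{1} = 0.7290

The Yule-Walker equations for an AR(p) process read, in matrix form,
  Gamma_p phi = r_p,   with   (Gamma_p)_{ij} = gamma(|i - j|),
                       (r_p)_i = gamma(i),   i,j = 1..p.
Substitute the sample gammas (Toeplitz matrix and right-hand side of size 1):
  Gamma_p = [[4.2684]]
  r_p     = [3.1117]
With p = 1 this is the single equation gamma(0) phi_1 = gamma(1):
  phi_hat_1 = gamma(1) / gamma(0) = 3.1117 / 4.2684 = 0.7290.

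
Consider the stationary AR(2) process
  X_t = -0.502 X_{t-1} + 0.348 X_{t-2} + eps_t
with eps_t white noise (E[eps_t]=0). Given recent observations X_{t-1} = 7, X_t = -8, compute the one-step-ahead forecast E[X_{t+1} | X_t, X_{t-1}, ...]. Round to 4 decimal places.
E[X_{t+1} \mid \mathcal F_t] = 6.4520

For an AR(p) model X_t = c + sum_i phi_i X_{t-i} + eps_t, the
one-step-ahead conditional mean is
  E[X_{t+1} | X_t, ...] = c + sum_i phi_i X_{t+1-i}.
Substitute known values:
  E[X_{t+1} | ...] = (-0.502) * (-8) + (0.348) * (7)
                   = 6.4520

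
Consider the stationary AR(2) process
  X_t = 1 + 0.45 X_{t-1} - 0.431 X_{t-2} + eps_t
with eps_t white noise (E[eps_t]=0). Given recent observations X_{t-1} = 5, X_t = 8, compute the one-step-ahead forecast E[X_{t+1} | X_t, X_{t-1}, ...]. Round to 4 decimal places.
E[X_{t+1} \mid \mathcal F_t] = 2.4450

For an AR(p) model X_t = c + sum_i phi_i X_{t-i} + eps_t, the
one-step-ahead conditional mean is
  E[X_{t+1} | X_t, ...] = c + sum_i phi_i X_{t+1-i}.
Substitute known values:
  E[X_{t+1} | ...] = 1 + (0.45) * (8) + (-0.431) * (5)
                   = 2.4450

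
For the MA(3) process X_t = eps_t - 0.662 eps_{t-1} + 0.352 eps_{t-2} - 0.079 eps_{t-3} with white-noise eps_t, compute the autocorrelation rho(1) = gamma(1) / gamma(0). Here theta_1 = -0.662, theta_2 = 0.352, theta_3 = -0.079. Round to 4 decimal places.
\rho(1) = -0.5884

For an MA(q) process with theta_0 = 1, the autocovariance is
  gamma(k) = sigma^2 * sum_{i=0..q-k} theta_i * theta_{i+k},
and rho(k) = gamma(k) / gamma(0). Sigma^2 cancels.
  numerator   = (1)*(-0.662) + (-0.662)*(0.352) + (0.352)*(-0.079) = -0.922832.
  denominator = (1)^2 + (-0.662)^2 + (0.352)^2 + (-0.079)^2 = 1.568389.
  rho(1) = -0.922832 / 1.568389 = -0.5884.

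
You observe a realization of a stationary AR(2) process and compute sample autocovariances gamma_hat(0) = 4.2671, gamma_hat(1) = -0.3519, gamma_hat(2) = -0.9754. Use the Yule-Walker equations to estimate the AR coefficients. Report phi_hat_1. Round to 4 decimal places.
\hat\phi_{1} = -0.1020

The Yule-Walker equations for an AR(p) process read, in matrix form,
  Gamma_p phi = r_p,   with   (Gamma_p)_{ij} = gamma(|i - j|),
                       (r_p)_i = gamma(i),   i,j = 1..p.
Substitute the sample gammas (Toeplitz matrix and right-hand side of size 2):
  Gamma_p = [[4.2671, -0.3519], [-0.3519, 4.2671]]
  r_p     = [-0.3519, -0.9754]
Written out:
  4.2671 phi_1 - 0.3519 phi_2 = -0.3519
  -0.3519 phi_1 + 4.2671 phi_2 = -0.9754
Solve by Cramer's rule:
  det = gamma(0)^2 - gamma(1)^2 = (4.2671)^2 - (-0.3519)^2 = 18.20814241 - 0.12383361 = 18.0843088
  phi_hat_1 = [gamma(1) gamma(0) - gamma(1) gamma(2)] / det = [(-0.3519)(4.2671) - (-0.3519)(-0.9754)] / 18.0843088 = -1.84483575 / 18.0843088 = -0.102
  phi_hat_2 = [gamma(0) gamma(2) - gamma(1)^2] / det = [(4.2671)(-0.9754) - (-0.3519)^2] / 18.0843088 = -4.28596295 / 18.0843088 = -0.237
So phi_hat = [-0.1020, -0.2370].
Therefore phi_hat_1 = -0.1020.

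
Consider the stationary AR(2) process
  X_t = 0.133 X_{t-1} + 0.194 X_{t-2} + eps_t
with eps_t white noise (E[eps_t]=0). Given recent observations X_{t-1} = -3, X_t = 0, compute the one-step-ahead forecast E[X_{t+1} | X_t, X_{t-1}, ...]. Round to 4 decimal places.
E[X_{t+1} \mid \mathcal F_t] = -0.5820

For an AR(p) model X_t = c + sum_i phi_i X_{t-i} + eps_t, the
one-step-ahead conditional mean is
  E[X_{t+1} | X_t, ...] = c + sum_i phi_i X_{t+1-i}.
Substitute known values:
  E[X_{t+1} | ...] = (0.133) * (0) + (0.194) * (-3)
                   = -0.5820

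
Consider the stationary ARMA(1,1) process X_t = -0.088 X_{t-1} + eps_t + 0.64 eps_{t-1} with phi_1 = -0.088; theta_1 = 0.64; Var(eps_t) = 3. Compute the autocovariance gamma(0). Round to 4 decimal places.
\gamma(0) = 3.9212

Multiply the model equation by X_{t-k} and take expectations. With theta_0 = psi_0 = 1 and psi_j the MA(infinity) weights, this gives
  gamma(k) - sum_i phi_i gamma(k-i) = c_k,
  c_k = sigma^2 * sum_{j=k..q} theta_j psi_{j-k}   (c_k = 0 for k > q),
using gamma(-m) = gamma(m).
psi-weights needed (psi_j = theta_j + sum_i phi_i psi_{j-i}):
  psi_1 = theta_1 + phi_1 = 0.64 + (-0.088) = 0.552
Right-hand sides:
  c_0 = sigma^2 (1 + theta_1 psi_1) = 3 * (1 + (0.64)(0.552)) = 3 * 1.35328 = 4.05984
  c_1 = sigma^2 theta_1 = 3 * (0.64) = 1.92
  c_2 = 0
Equations for k = 0 and k = 1 (AR order 1):
  gamma(0) = phi_1 gamma(1) + c_0
  gamma(1) = phi_1 gamma(0) + c_1
Substituting the second into the first: gamma(0) (1 - phi_1^2) = c_0 + phi_1 c_1, so
  gamma(0) = (c_0 + phi_1 c_1) / (1 - phi_1^2) = (4.05984 + (-0.088)(1.92)) / (1 - (-0.088)^2) = 3.89088 / 0.992256 = 3.921246.
Therefore gamma(0) = 3.9212 (to 4 decimal places).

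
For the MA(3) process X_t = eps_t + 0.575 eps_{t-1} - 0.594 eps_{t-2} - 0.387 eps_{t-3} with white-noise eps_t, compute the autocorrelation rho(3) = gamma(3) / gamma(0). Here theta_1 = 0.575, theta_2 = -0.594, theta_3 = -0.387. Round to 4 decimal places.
\rho(3) = -0.2111

For an MA(q) process with theta_0 = 1, the autocovariance is
  gamma(k) = sigma^2 * sum_{i=0..q-k} theta_i * theta_{i+k},
and rho(k) = gamma(k) / gamma(0). Sigma^2 cancels.
  numerator   = (1)*(-0.387) = -0.387.
  denominator = (1)^2 + (0.575)^2 + (-0.594)^2 + (-0.387)^2 = 1.83323.
  rho(3) = -0.387 / 1.83323 = -0.2111.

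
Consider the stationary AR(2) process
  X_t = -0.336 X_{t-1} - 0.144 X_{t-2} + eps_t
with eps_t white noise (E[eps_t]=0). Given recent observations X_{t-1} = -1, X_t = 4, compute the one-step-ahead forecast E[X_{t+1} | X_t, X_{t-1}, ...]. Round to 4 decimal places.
E[X_{t+1} \mid \mathcal F_t] = -1.2000

For an AR(p) model X_t = c + sum_i phi_i X_{t-i} + eps_t, the
one-step-ahead conditional mean is
  E[X_{t+1} | X_t, ...] = c + sum_i phi_i X_{t+1-i}.
Substitute known values:
  E[X_{t+1} | ...] = (-0.336) * (4) + (-0.144) * (-1)
                   = -1.2000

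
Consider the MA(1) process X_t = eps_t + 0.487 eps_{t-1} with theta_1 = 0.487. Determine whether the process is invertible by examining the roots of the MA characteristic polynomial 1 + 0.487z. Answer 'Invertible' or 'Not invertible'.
\text{Invertible}

The MA(q) characteristic polynomial is P(z) = 1 + 0.487z.
Invertibility requires all roots to lie outside the unit circle, i.e. |z| > 1 for every root.
This is linear in z: 1 + (0.487) z = 0  =>  z = -1/(0.487) = -2.053388,  |z| = 2.053388.
Moduli of all roots: 2.0534.
All moduli strictly greater than 1? Yes.
Verdict: Invertible.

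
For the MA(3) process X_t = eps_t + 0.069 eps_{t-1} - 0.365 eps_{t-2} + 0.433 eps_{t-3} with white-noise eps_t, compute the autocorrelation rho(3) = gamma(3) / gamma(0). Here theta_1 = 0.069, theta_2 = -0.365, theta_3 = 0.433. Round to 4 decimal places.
\rho(3) = 0.3267

For an MA(q) process with theta_0 = 1, the autocovariance is
  gamma(k) = sigma^2 * sum_{i=0..q-k} theta_i * theta_{i+k},
and rho(k) = gamma(k) / gamma(0). Sigma^2 cancels.
  numerator   = (1)*(0.433) = 0.433.
  denominator = (1)^2 + (0.069)^2 + (-0.365)^2 + (0.433)^2 = 1.325475.
  rho(3) = 0.433 / 1.325475 = 0.3267.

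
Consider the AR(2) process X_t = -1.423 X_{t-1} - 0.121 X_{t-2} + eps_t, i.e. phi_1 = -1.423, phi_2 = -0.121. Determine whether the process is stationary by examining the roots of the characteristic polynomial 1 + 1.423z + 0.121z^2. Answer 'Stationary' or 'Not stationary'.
\text{Not stationary}

The AR(p) characteristic polynomial is P(z) = 1 + 1.423z + 0.121z^2.
Stationarity requires all roots to lie outside the unit circle, i.e. |z| > 1 for every root.
Set 1 + (1.423) z + (0.121) z^2 = 0, i.e. a z^2 + b z + c = 0 with a = 0.121, b = 1.423, c = 1.
Discriminant D = b^2 - 4ac = (1.423)^2 - 4*(0.121)*1 = 2.024929 - (0.484) = 1.540929.
D >= 0, so the roots are real: z = (-b +/- sqrt(D)) / (2a) = (-1.423 +/- 1.241342) / (0.242).
  z_1 = (-1.423 + 1.241342) / (0.242) = -0.7507,   |z_1| = 0.7507.
  z_2 = (-1.423 - 1.241342) / (0.242) = -11.0097,   |z_2| = 11.0097.
Moduli of all roots: 0.7507, 11.0097.
All moduli strictly greater than 1? No.
Verdict: Not stationary.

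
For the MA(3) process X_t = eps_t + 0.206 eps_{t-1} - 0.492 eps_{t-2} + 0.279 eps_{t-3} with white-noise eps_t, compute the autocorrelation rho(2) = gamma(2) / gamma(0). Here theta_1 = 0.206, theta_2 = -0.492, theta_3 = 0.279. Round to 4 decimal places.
\rho(2) = -0.3190

For an MA(q) process with theta_0 = 1, the autocovariance is
  gamma(k) = sigma^2 * sum_{i=0..q-k} theta_i * theta_{i+k},
and rho(k) = gamma(k) / gamma(0). Sigma^2 cancels.
  numerator   = (1)*(-0.492) + (0.206)*(0.279) = -0.434526.
  denominator = (1)^2 + (0.206)^2 + (-0.492)^2 + (0.279)^2 = 1.362341.
  rho(2) = -0.434526 / 1.362341 = -0.3190.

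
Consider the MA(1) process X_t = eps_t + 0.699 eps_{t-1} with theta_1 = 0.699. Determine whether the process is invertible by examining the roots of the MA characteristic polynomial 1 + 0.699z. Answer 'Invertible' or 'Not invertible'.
\text{Invertible}

The MA(q) characteristic polynomial is P(z) = 1 + 0.699z.
Invertibility requires all roots to lie outside the unit circle, i.e. |z| > 1 for every root.
This is linear in z: 1 + (0.699) z = 0  =>  z = -1/(0.699) = -1.430615,  |z| = 1.430615.
Moduli of all roots: 1.4306.
All moduli strictly greater than 1? Yes.
Verdict: Invertible.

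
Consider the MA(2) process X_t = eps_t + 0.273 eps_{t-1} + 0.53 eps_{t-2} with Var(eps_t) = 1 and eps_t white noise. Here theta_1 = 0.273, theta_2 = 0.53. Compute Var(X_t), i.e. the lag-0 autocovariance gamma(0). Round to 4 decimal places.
\gamma(0) = 1.3554

For an MA(q) process X_t = eps_t + sum_i theta_i eps_{t-i} with
Var(eps_t) = sigma^2, the variance is
  gamma(0) = sigma^2 * (1 + sum_i theta_i^2).
  sum_i theta_i^2 = (0.273)^2 + (0.53)^2 = 0.074529 + 0.2809 = 0.355429.
  gamma(0) = 1 * (1 + 0.355429) = 1 * 1.355429 = 1.355429, which rounds to 1.3554.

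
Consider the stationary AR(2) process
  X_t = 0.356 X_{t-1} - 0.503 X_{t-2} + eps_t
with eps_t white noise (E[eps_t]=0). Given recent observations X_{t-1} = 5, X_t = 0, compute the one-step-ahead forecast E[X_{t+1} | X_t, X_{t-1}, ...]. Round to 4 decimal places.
E[X_{t+1} \mid \mathcal F_t] = -2.5150

For an AR(p) model X_t = c + sum_i phi_i X_{t-i} + eps_t, the
one-step-ahead conditional mean is
  E[X_{t+1} | X_t, ...] = c + sum_i phi_i X_{t+1-i}.
Substitute known values:
  E[X_{t+1} | ...] = (0.356) * (0) + (-0.503) * (5)
                   = -2.5150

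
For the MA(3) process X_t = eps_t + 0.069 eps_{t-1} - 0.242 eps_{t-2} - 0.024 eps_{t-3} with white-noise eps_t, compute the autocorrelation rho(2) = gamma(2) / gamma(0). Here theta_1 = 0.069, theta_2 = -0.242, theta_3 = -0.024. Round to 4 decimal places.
\rho(2) = -0.2290

For an MA(q) process with theta_0 = 1, the autocovariance is
  gamma(k) = sigma^2 * sum_{i=0..q-k} theta_i * theta_{i+k},
and rho(k) = gamma(k) / gamma(0). Sigma^2 cancels.
  numerator   = (1)*(-0.242) + (0.069)*(-0.024) = -0.243656.
  denominator = (1)^2 + (0.069)^2 + (-0.242)^2 + (-0.024)^2 = 1.063901.
  rho(2) = -0.243656 / 1.063901 = -0.2290.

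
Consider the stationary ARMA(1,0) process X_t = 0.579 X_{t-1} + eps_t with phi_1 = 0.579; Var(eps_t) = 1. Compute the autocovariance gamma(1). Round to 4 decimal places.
\gamma(1) = 0.8710

Multiply the model equation by X_{t-k} and take expectations. With theta_0 = psi_0 = 1 and psi_j the MA(infinity) weights, this gives
  gamma(k) - sum_i phi_i gamma(k-i) = c_k,
  c_k = sigma^2 * sum_{j=k..q} theta_j psi_{j-k}   (c_k = 0 for k > q),
using gamma(-m) = gamma(m).
Pure AR (q = 0): c_0 = sigma^2 = 1, c_k = 0 for k >= 1.
Equations for k = 0 and k = 1 (AR order 1):
  gamma(0) = phi_1 gamma(1) + c_0
  gamma(1) = phi_1 gamma(0) + c_1
Substituting the second into the first: gamma(0) (1 - phi_1^2) = c_0 + phi_1 c_1, so
  gamma(0) = c_0 / (1 - phi_1^2) = 1 / (1 - (0.579)^2) = 1 / 0.664759 = 1.504305.
  gamma(1) = phi_1 gamma(0) = (0.579)(1.504305) = 0.870992.
Therefore gamma(1) = 0.8710 (to 4 decimal places).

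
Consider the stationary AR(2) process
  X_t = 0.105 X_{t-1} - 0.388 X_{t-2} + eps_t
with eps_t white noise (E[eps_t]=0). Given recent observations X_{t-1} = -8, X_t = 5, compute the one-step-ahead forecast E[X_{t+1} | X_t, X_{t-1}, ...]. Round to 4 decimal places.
E[X_{t+1} \mid \mathcal F_t] = 3.6290

For an AR(p) model X_t = c + sum_i phi_i X_{t-i} + eps_t, the
one-step-ahead conditional mean is
  E[X_{t+1} | X_t, ...] = c + sum_i phi_i X_{t+1-i}.
Substitute known values:
  E[X_{t+1} | ...] = (0.105) * (5) + (-0.388) * (-8)
                   = 3.6290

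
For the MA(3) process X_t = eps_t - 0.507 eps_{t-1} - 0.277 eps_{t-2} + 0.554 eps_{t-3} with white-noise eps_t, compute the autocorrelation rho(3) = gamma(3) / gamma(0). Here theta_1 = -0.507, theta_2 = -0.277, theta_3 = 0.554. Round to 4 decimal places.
\rho(3) = 0.3377

For an MA(q) process with theta_0 = 1, the autocovariance is
  gamma(k) = sigma^2 * sum_{i=0..q-k} theta_i * theta_{i+k},
and rho(k) = gamma(k) / gamma(0). Sigma^2 cancels.
  numerator   = (1)*(0.554) = 0.554.
  denominator = (1)^2 + (-0.507)^2 + (-0.277)^2 + (0.554)^2 = 1.640694.
  rho(3) = 0.554 / 1.640694 = 0.3377.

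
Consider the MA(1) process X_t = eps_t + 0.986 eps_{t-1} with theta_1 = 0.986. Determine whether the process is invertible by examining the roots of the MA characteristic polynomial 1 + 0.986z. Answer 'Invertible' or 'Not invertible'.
\text{Invertible}

The MA(q) characteristic polynomial is P(z) = 1 + 0.986z.
Invertibility requires all roots to lie outside the unit circle, i.e. |z| > 1 for every root.
This is linear in z: 1 + (0.986) z = 0  =>  z = -1/(0.986) = -1.014199,  |z| = 1.014199.
Moduli of all roots: 1.0142.
All moduli strictly greater than 1? Yes.
Verdict: Invertible.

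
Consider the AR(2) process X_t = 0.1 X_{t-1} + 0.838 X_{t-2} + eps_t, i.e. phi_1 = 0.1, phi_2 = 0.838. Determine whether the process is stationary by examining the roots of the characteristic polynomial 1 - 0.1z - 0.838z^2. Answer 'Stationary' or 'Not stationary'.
\text{Stationary}

The AR(p) characteristic polynomial is P(z) = 1 - 0.1z - 0.838z^2.
Stationarity requires all roots to lie outside the unit circle, i.e. |z| > 1 for every root.
Set 1 + (-0.1) z + (-0.838) z^2 = 0, i.e. a z^2 + b z + c = 0 with a = -0.838, b = -0.1, c = 1.
Discriminant D = b^2 - 4ac = (-0.1)^2 - 4*(-0.838)*1 = 0.01 - (-3.352) = 3.362.
D >= 0, so the roots are real: z = (-b +/- sqrt(D)) / (2a) = (0.1 +/- 1.833576) / (-1.676).
  z_1 = (0.1 + 1.833576) / (-1.676) = -1.1537,   |z_1| = 1.1537.
  z_2 = (0.1 - 1.833576) / (-1.676) = 1.0344,   |z_2| = 1.0344.
Moduli of all roots: 1.1537, 1.0344.
All moduli strictly greater than 1? Yes.
Verdict: Stationary.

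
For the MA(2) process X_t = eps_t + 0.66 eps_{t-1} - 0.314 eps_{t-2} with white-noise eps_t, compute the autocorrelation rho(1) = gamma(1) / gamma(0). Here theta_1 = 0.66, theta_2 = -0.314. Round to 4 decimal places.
\rho(1) = 0.2951

For an MA(q) process with theta_0 = 1, the autocovariance is
  gamma(k) = sigma^2 * sum_{i=0..q-k} theta_i * theta_{i+k},
and rho(k) = gamma(k) / gamma(0). Sigma^2 cancels.
  numerator   = (1)*(0.66) + (0.66)*(-0.314) = 0.45276.
  denominator = (1)^2 + (0.66)^2 + (-0.314)^2 = 1.534196.
  rho(1) = 0.45276 / 1.534196 = 0.2951.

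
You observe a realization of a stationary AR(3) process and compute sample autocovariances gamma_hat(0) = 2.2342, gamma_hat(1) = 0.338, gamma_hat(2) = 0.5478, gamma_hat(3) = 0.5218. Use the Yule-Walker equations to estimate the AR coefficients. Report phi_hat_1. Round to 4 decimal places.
\hat\phi_{1} = 0.0750

The Yule-Walker equations for an AR(p) process read, in matrix form,
  Gamma_p phi = r_p,   with   (Gamma_p)_{ij} = gamma(|i - j|),
                       (r_p)_i = gamma(i),   i,j = 1..p.
Substitute the sample gammas (Toeplitz matrix and right-hand side of size 3):
  Gamma_p = [[2.2342, 0.338, 0.5478], [0.338, 2.2342, 0.338], [0.5478, 0.338, 2.2342]]
  r_p     = [0.338, 0.5478, 0.5218]
Written out (R1..R3):
  (R1) 2.2342 phi_1 + 0.338 phi_2 + 0.5478 phi_3 = 0.338
  (R2) 0.338 phi_1 + 2.2342 phi_2 + 0.338 phi_3 = 0.5478
  (R3) 0.5478 phi_1 + 0.338 phi_2 + 2.2342 phi_3 = 0.5218
Gaussian elimination:
  R2 <- R2 - (0.338/2.2342) R1 = R2 - (0.151285) R1:  2.183066 phi_2 + 0.255126 phi_3 = 0.496666
  R3 <- R3 - (0.5478/2.2342) R1 = R3 - (0.245188) R1:  0.255126 phi_2 + 2.099886 phi_3 = 0.438926
  R3 <- R3 - (0.255126/2.183066) R2 = R3 - (0.116866) R2:  2.07007 phi_3 = 0.380883
Back-substitution:
  phi_hat_3 = 0.380883 / 2.07007 = 0.183995
  phi_hat_2 = (0.496666 - (0.255126)(0.183995)) / 2.183066 = 0.206006
  phi_hat_1 = (0.338 - (0.338)(0.206006) - (0.5478)(0.183995)) / 2.2342 = 0.075006
So phi_hat = [0.0750, 0.2060, 0.1840].
Therefore phi_hat_1 = 0.0750.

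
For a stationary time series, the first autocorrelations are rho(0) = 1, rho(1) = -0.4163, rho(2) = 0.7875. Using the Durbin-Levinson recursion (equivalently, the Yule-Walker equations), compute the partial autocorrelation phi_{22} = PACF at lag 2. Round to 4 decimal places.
\phi_{22} = 0.7430

The PACF at lag k is phi_{kk}, the last component of the solution
to the Yule-Walker system G_k phi = r_k where
  (G_k)_{ij} = rho(|i - j|), (r_k)_i = rho(i), i,j = 1..k.
Equivalently, Durbin-Levinson gives phi_{kk} iteratively:
  phi_{11} = rho(1)
  phi_{kk} = [rho(k) - sum_{j=1..k-1} phi_{k-1,j} rho(k-j)]
            / [1 - sum_{j=1..k-1} phi_{k-1,j} rho(j)],
  phi_{k,j} = phi_{k-1,j} - phi_{kk} phi_{k-1,k-j},  j = 1..k-1.
Step k = 1:
  phi_11 = rho(1) = -0.4163.
Step k = 2:
  phi_22 = [rho(2) - phi_11 rho(1)] / [1 - phi_11 rho(1)] = [0.7875 - (-0.4163)(-0.4163)] / [1 - (-0.4163)(-0.4163)]
         = 0.61419431 / 0.82669431 = 0.743.
Therefore phi_{22} = 0.7430.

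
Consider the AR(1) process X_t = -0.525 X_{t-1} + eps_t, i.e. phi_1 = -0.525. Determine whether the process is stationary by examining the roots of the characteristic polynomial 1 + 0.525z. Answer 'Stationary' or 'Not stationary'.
\text{Stationary}

The AR(p) characteristic polynomial is P(z) = 1 + 0.525z.
Stationarity requires all roots to lie outside the unit circle, i.e. |z| > 1 for every root.
This is linear in z: 1 + (0.525) z = 0  =>  z = -1/(0.525) = -1.904762,  |z| = 1.904762.
Moduli of all roots: 1.9048.
All moduli strictly greater than 1? Yes.
Verdict: Stationary.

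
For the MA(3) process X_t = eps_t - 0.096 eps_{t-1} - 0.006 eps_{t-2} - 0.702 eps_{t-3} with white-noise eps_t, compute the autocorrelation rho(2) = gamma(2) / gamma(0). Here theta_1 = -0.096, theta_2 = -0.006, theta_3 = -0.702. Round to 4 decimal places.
\rho(2) = 0.0409

For an MA(q) process with theta_0 = 1, the autocovariance is
  gamma(k) = sigma^2 * sum_{i=0..q-k} theta_i * theta_{i+k},
and rho(k) = gamma(k) / gamma(0). Sigma^2 cancels.
  numerator   = (1)*(-0.006) + (-0.096)*(-0.702) = 0.061392.
  denominator = (1)^2 + (-0.096)^2 + (-0.006)^2 + (-0.702)^2 = 1.502056.
  rho(2) = 0.061392 / 1.502056 = 0.0409.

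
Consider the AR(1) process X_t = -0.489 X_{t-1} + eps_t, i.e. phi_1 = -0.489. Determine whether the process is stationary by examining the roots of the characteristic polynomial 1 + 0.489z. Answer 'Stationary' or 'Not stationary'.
\text{Stationary}

The AR(p) characteristic polynomial is P(z) = 1 + 0.489z.
Stationarity requires all roots to lie outside the unit circle, i.e. |z| > 1 for every root.
This is linear in z: 1 + (0.489) z = 0  =>  z = -1/(0.489) = -2.04499,  |z| = 2.04499.
Moduli of all roots: 2.0450.
All moduli strictly greater than 1? Yes.
Verdict: Stationary.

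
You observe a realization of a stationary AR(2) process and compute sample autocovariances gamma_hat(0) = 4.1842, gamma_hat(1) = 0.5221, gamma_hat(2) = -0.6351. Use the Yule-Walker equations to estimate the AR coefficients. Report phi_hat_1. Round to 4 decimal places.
\hat\phi_{1} = 0.1460

The Yule-Walker equations for an AR(p) process read, in matrix form,
  Gamma_p phi = r_p,   with   (Gamma_p)_{ij} = gamma(|i - j|),
                       (r_p)_i = gamma(i),   i,j = 1..p.
Substitute the sample gammas (Toeplitz matrix and right-hand side of size 2):
  Gamma_p = [[4.1842, 0.5221], [0.5221, 4.1842]]
  r_p     = [0.5221, -0.6351]
Written out:
  4.1842 phi_1 + 0.5221 phi_2 = 0.5221
  0.5221 phi_1 + 4.1842 phi_2 = -0.6351
Solve by Cramer's rule:
  det = gamma(0)^2 - gamma(1)^2 = (4.1842)^2 - (0.5221)^2 = 17.50752964 - 0.27258841 = 17.23494123
  phi_hat_1 = [gamma(1) gamma(0) - gamma(1) gamma(2)] / det = [(0.5221)(4.1842) - (0.5221)(-0.6351)] / 17.23494123 = 2.51615653 / 17.23494123 = 0.146
  phi_hat_2 = [gamma(0) gamma(2) - gamma(1)^2] / det = [(4.1842)(-0.6351) - (0.5221)^2] / 17.23494123 = -2.92997383 / 17.23494123 = -0.17
So phi_hat = [0.1460, -0.1700].
Therefore phi_hat_1 = 0.1460.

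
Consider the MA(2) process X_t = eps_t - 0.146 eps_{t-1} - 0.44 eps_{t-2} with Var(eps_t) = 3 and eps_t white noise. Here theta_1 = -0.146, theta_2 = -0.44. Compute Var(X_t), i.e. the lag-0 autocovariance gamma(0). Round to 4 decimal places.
\gamma(0) = 3.6447

For an MA(q) process X_t = eps_t + sum_i theta_i eps_{t-i} with
Var(eps_t) = sigma^2, the variance is
  gamma(0) = sigma^2 * (1 + sum_i theta_i^2).
  sum_i theta_i^2 = (-0.146)^2 + (-0.44)^2 = 0.021316 + 0.1936 = 0.214916.
  gamma(0) = 3 * (1 + 0.214916) = 3 * 1.214916 = 3.644748, which rounds to 3.6447.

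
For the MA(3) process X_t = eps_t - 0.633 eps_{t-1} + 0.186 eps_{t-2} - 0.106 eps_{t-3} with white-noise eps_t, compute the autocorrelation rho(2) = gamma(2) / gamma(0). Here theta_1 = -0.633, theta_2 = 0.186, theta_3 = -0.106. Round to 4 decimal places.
\rho(2) = 0.1750

For an MA(q) process with theta_0 = 1, the autocovariance is
  gamma(k) = sigma^2 * sum_{i=0..q-k} theta_i * theta_{i+k},
and rho(k) = gamma(k) / gamma(0). Sigma^2 cancels.
  numerator   = (1)*(0.186) + (-0.633)*(-0.106) = 0.253098.
  denominator = (1)^2 + (-0.633)^2 + (0.186)^2 + (-0.106)^2 = 1.446521.
  rho(2) = 0.253098 / 1.446521 = 0.1750.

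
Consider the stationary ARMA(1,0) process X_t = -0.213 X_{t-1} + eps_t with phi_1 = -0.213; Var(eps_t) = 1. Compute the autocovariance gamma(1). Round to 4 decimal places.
\gamma(1) = -0.2231

Multiply the model equation by X_{t-k} and take expectations. With theta_0 = psi_0 = 1 and psi_j the MA(infinity) weights, this gives
  gamma(k) - sum_i phi_i gamma(k-i) = c_k,
  c_k = sigma^2 * sum_{j=k..q} theta_j psi_{j-k}   (c_k = 0 for k > q),
using gamma(-m) = gamma(m).
Pure AR (q = 0): c_0 = sigma^2 = 1, c_k = 0 for k >= 1.
Equations for k = 0 and k = 1 (AR order 1):
  gamma(0) = phi_1 gamma(1) + c_0
  gamma(1) = phi_1 gamma(0) + c_1
Substituting the second into the first: gamma(0) (1 - phi_1^2) = c_0 + phi_1 c_1, so
  gamma(0) = c_0 / (1 - phi_1^2) = 1 / (1 - (-0.213)^2) = 1 / 0.954631 = 1.047525.
  gamma(1) = phi_1 gamma(0) = (-0.213)(1.047525) = -0.223123.
Therefore gamma(1) = -0.2231 (to 4 decimal places).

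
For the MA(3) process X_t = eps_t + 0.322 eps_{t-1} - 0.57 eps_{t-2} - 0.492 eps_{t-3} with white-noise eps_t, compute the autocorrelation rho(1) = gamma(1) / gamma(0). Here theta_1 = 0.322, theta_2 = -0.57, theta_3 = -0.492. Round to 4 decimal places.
\rho(1) = 0.2507

For an MA(q) process with theta_0 = 1, the autocovariance is
  gamma(k) = sigma^2 * sum_{i=0..q-k} theta_i * theta_{i+k},
and rho(k) = gamma(k) / gamma(0). Sigma^2 cancels.
  numerator   = (1)*(0.322) + (0.322)*(-0.57) + (-0.57)*(-0.492) = 0.4189.
  denominator = (1)^2 + (0.322)^2 + (-0.57)^2 + (-0.492)^2 = 1.670648.
  rho(1) = 0.4189 / 1.670648 = 0.2507.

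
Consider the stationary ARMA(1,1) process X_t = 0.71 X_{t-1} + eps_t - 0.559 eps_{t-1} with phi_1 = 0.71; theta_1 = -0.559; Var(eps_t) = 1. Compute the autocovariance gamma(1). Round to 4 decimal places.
\gamma(1) = 0.1836

Multiply the model equation by X_{t-k} and take expectations. With theta_0 = psi_0 = 1 and psi_j the MA(infinity) weights, this gives
  gamma(k) - sum_i phi_i gamma(k-i) = c_k,
  c_k = sigma^2 * sum_{j=k..q} theta_j psi_{j-k}   (c_k = 0 for k > q),
using gamma(-m) = gamma(m).
psi-weights needed (psi_j = theta_j + sum_i phi_i psi_{j-i}):
  psi_1 = theta_1 + phi_1 = -0.559 + (0.71) = 0.151
Right-hand sides:
  c_0 = sigma^2 (1 + theta_1 psi_1) = 1 * (1 + (-0.559)(0.151)) = 1 * 0.915591 = 0.915591
  c_1 = sigma^2 theta_1 = 1 * (-0.559) = -0.559
  c_2 = 0
Equations for k = 0 and k = 1 (AR order 1):
  gamma(0) = phi_1 gamma(1) + c_0
  gamma(1) = phi_1 gamma(0) + c_1
Substituting the second into the first: gamma(0) (1 - phi_1^2) = c_0 + phi_1 c_1, so
  gamma(0) = (c_0 + phi_1 c_1) / (1 - phi_1^2) = (0.915591 + (0.71)(-0.559)) / (1 - (0.71)^2) = 0.518701 / 0.4959 = 1.045979.
  gamma(1) = phi_1 gamma(0) + c_1 = (0.71)(1.045979) + (-0.559) = 0.183645.
Therefore gamma(1) = 0.1836 (to 4 decimal places).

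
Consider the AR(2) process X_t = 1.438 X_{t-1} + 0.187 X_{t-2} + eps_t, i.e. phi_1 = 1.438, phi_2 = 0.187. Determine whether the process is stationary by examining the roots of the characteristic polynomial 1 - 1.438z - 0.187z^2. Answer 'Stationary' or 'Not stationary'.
\text{Not stationary}

The AR(p) characteristic polynomial is P(z) = 1 - 1.438z - 0.187z^2.
Stationarity requires all roots to lie outside the unit circle, i.e. |z| > 1 for every root.
Set 1 + (-1.438) z + (-0.187) z^2 = 0, i.e. a z^2 + b z + c = 0 with a = -0.187, b = -1.438, c = 1.
Discriminant D = b^2 - 4ac = (-1.438)^2 - 4*(-0.187)*1 = 2.067844 - (-0.748) = 2.815844.
D >= 0, so the roots are real: z = (-b +/- sqrt(D)) / (2a) = (1.438 +/- 1.678048) / (-0.374).
  z_1 = (1.438 + 1.678048) / (-0.374) = -8.3317,   |z_1| = 8.3317.
  z_2 = (1.438 - 1.678048) / (-0.374) = 0.6418,   |z_2| = 0.6418.
Moduli of all roots: 8.3317, 0.6418.
All moduli strictly greater than 1? No.
Verdict: Not stationary.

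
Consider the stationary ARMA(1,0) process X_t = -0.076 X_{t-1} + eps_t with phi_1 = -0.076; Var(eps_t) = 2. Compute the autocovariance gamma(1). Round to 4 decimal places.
\gamma(1) = -0.1529

Multiply the model equation by X_{t-k} and take expectations. With theta_0 = psi_0 = 1 and psi_j the MA(infinity) weights, this gives
  gamma(k) - sum_i phi_i gamma(k-i) = c_k,
  c_k = sigma^2 * sum_{j=k..q} theta_j psi_{j-k}   (c_k = 0 for k > q),
using gamma(-m) = gamma(m).
Pure AR (q = 0): c_0 = sigma^2 = 2, c_k = 0 for k >= 1.
Equations for k = 0 and k = 1 (AR order 1):
  gamma(0) = phi_1 gamma(1) + c_0
  gamma(1) = phi_1 gamma(0) + c_1
Substituting the second into the first: gamma(0) (1 - phi_1^2) = c_0 + phi_1 c_1, so
  gamma(0) = c_0 / (1 - phi_1^2) = 2 / (1 - (-0.076)^2) = 2 / 0.994224 = 2.011619.
  gamma(1) = phi_1 gamma(0) = (-0.076)(2.011619) = -0.152883.
Therefore gamma(1) = -0.1529 (to 4 decimal places).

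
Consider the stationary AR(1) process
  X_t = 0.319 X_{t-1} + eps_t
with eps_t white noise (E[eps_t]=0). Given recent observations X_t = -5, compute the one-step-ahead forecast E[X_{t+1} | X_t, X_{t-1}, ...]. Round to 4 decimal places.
E[X_{t+1} \mid \mathcal F_t] = -1.5950

For an AR(p) model X_t = c + sum_i phi_i X_{t-i} + eps_t, the
one-step-ahead conditional mean is
  E[X_{t+1} | X_t, ...] = c + sum_i phi_i X_{t+1-i}.
Substitute known values:
  E[X_{t+1} | ...] = (0.319) * (-5)
                   = -1.5950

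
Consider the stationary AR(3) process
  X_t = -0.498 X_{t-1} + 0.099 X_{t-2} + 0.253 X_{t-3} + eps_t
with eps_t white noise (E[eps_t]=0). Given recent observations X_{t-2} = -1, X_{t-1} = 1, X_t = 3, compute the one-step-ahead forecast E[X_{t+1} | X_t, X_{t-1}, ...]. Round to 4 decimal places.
E[X_{t+1} \mid \mathcal F_t] = -1.6480

For an AR(p) model X_t = c + sum_i phi_i X_{t-i} + eps_t, the
one-step-ahead conditional mean is
  E[X_{t+1} | X_t, ...] = c + sum_i phi_i X_{t+1-i}.
Substitute known values:
  E[X_{t+1} | ...] = (-0.498) * (3) + (0.099) * (1) + (0.253) * (-1)
                   = -1.6480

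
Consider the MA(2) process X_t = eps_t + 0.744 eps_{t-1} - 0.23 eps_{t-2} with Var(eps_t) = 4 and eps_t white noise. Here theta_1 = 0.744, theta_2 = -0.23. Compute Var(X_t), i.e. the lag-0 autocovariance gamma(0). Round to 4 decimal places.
\gamma(0) = 6.4257

For an MA(q) process X_t = eps_t + sum_i theta_i eps_{t-i} with
Var(eps_t) = sigma^2, the variance is
  gamma(0) = sigma^2 * (1 + sum_i theta_i^2).
  sum_i theta_i^2 = (0.744)^2 + (-0.23)^2 = 0.553536 + 0.0529 = 0.606436.
  gamma(0) = 4 * (1 + 0.606436) = 4 * 1.606436 = 6.425744, which rounds to 6.4257.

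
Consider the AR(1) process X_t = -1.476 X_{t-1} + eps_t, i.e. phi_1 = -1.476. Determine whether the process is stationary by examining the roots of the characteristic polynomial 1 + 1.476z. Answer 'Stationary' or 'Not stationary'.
\text{Not stationary}

The AR(p) characteristic polynomial is P(z) = 1 + 1.476z.
Stationarity requires all roots to lie outside the unit circle, i.e. |z| > 1 for every root.
This is linear in z: 1 + (1.476) z = 0  =>  z = -1/(1.476) = -0.677507,  |z| = 0.677507.
Moduli of all roots: 0.6775.
All moduli strictly greater than 1? No.
Verdict: Not stationary.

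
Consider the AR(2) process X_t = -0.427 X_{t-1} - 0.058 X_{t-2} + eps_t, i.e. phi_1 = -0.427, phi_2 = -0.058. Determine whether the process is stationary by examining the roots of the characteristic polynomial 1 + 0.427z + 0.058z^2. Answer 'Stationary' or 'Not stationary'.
\text{Stationary}

The AR(p) characteristic polynomial is P(z) = 1 + 0.427z + 0.058z^2.
Stationarity requires all roots to lie outside the unit circle, i.e. |z| > 1 for every root.
Set 1 + (0.427) z + (0.058) z^2 = 0, i.e. a z^2 + b z + c = 0 with a = 0.058, b = 0.427, c = 1.
Discriminant D = b^2 - 4ac = (0.427)^2 - 4*(0.058)*1 = 0.182329 - (0.232) = -0.049671.
D < 0, so the roots are the complex-conjugate pair z = (-b +/- i sqrt(-D)) / (2a) = -3.681 +/- 1.9213i.
For a conjugate pair |z|^2 = z * conj(z) = (product of roots) = c/a = 1/(0.058) = 17.241379, so |z| = sqrt(17.241379) = 4.1523 for both roots.
Moduli of all roots: 4.1523, 4.1523.
All moduli strictly greater than 1? Yes.
Verdict: Stationary.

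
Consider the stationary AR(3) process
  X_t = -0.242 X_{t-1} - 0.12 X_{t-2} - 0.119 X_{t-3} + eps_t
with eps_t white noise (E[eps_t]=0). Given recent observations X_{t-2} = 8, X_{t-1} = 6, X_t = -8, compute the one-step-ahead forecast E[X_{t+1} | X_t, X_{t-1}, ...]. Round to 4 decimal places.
E[X_{t+1} \mid \mathcal F_t] = 0.2640

For an AR(p) model X_t = c + sum_i phi_i X_{t-i} + eps_t, the
one-step-ahead conditional mean is
  E[X_{t+1} | X_t, ...] = c + sum_i phi_i X_{t+1-i}.
Substitute known values:
  E[X_{t+1} | ...] = (-0.242) * (-8) + (-0.12) * (6) + (-0.119) * (8)
                   = 0.2640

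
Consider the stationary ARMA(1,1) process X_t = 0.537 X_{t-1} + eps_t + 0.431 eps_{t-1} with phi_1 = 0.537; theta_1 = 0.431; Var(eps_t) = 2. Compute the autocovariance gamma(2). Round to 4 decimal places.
\gamma(2) = 1.7990

Multiply the model equation by X_{t-k} and take expectations. With theta_0 = psi_0 = 1 and psi_j the MA(infinity) weights, this gives
  gamma(k) - sum_i phi_i gamma(k-i) = c_k,
  c_k = sigma^2 * sum_{j=k..q} theta_j psi_{j-k}   (c_k = 0 for k > q),
using gamma(-m) = gamma(m).
psi-weights needed (psi_j = theta_j + sum_i phi_i psi_{j-i}):
  psi_1 = theta_1 + phi_1 = 0.431 + (0.537) = 0.968
Right-hand sides:
  c_0 = sigma^2 (1 + theta_1 psi_1) = 2 * (1 + (0.431)(0.968)) = 2 * 1.417208 = 2.834416
  c_1 = sigma^2 theta_1 = 2 * (0.431) = 0.862
  c_2 = 0
Equations for k = 0 and k = 1 (AR order 1):
  gamma(0) = phi_1 gamma(1) + c_0
  gamma(1) = phi_1 gamma(0) + c_1
Substituting the second into the first: gamma(0) (1 - phi_1^2) = c_0 + phi_1 c_1, so
  gamma(0) = (c_0 + phi_1 c_1) / (1 - phi_1^2) = (2.834416 + (0.537)(0.862)) / (1 - (0.537)^2) = 3.29731 / 0.711631 = 4.633455.
  gamma(1) = phi_1 gamma(0) + c_1 = (0.537)(4.633455) + (0.862) = 3.350165.
For k = 2 (> q): gamma(2) = phi_1 gamma(1) = (0.537)(3.350165) = 1.799039.
Therefore gamma(2) = 1.7990 (to 4 decimal places).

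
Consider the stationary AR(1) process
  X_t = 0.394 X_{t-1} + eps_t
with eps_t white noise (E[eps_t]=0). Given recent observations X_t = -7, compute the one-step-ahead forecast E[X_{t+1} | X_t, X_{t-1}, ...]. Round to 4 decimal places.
E[X_{t+1} \mid \mathcal F_t] = -2.7580

For an AR(p) model X_t = c + sum_i phi_i X_{t-i} + eps_t, the
one-step-ahead conditional mean is
  E[X_{t+1} | X_t, ...] = c + sum_i phi_i X_{t+1-i}.
Substitute known values:
  E[X_{t+1} | ...] = (0.394) * (-7)
                   = -2.7580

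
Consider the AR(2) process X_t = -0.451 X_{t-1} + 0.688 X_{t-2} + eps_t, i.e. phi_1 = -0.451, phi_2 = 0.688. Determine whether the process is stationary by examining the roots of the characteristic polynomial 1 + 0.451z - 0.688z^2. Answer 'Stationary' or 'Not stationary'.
\text{Not stationary}

The AR(p) characteristic polynomial is P(z) = 1 + 0.451z - 0.688z^2.
Stationarity requires all roots to lie outside the unit circle, i.e. |z| > 1 for every root.
Set 1 + (0.451) z + (-0.688) z^2 = 0, i.e. a z^2 + b z + c = 0 with a = -0.688, b = 0.451, c = 1.
Discriminant D = b^2 - 4ac = (0.451)^2 - 4*(-0.688)*1 = 0.203401 - (-2.752) = 2.955401.
D >= 0, so the roots are real: z = (-b +/- sqrt(D)) / (2a) = (-0.451 +/- 1.719128) / (-1.376).
  z_1 = (-0.451 + 1.719128) / (-1.376) = -0.9216,   |z_1| = 0.9216.
  z_2 = (-0.451 - 1.719128) / (-1.376) = 1.5771,   |z_2| = 1.5771.
Moduli of all roots: 0.9216, 1.5771.
All moduli strictly greater than 1? No.
Verdict: Not stationary.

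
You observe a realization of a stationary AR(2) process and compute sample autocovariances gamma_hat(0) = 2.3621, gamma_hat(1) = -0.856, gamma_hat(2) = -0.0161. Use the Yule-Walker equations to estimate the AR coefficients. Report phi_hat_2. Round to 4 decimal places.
\hat\phi_{2} = -0.1590

The Yule-Walker equations for an AR(p) process read, in matrix form,
  Gamma_p phi = r_p,   with   (Gamma_p)_{ij} = gamma(|i - j|),
                       (r_p)_i = gamma(i),   i,j = 1..p.
Substitute the sample gammas (Toeplitz matrix and right-hand side of size 2):
  Gamma_p = [[2.3621, -0.856], [-0.856, 2.3621]]
  r_p     = [-0.856, -0.0161]
Written out:
  2.3621 phi_1 - 0.856 phi_2 = -0.856
  -0.856 phi_1 + 2.3621 phi_2 = -0.0161
Solve by Cramer's rule:
  det = gamma(0)^2 - gamma(1)^2 = (2.3621)^2 - (-0.856)^2 = 5.57951641 - 0.732736 = 4.84678041
  phi_hat_1 = [gamma(1) gamma(0) - gamma(1) gamma(2)] / det = [(-0.856)(2.3621) - (-0.856)(-0.0161)] / 4.84678041 = -2.0357392 / 4.84678041 = -0.42
  phi_hat_2 = [gamma(0) gamma(2) - gamma(1)^2] / det = [(2.3621)(-0.0161) - (-0.856)^2] / 4.84678041 = -0.77076581 / 4.84678041 = -0.159
So phi_hat = [-0.4200, -0.1590].
Therefore phi_hat_2 = -0.1590.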